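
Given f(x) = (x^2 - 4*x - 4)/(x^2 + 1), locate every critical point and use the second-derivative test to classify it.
f'(x) = 2*(2*x^2 + 5*x - 2)/(x^4 + 2*x^2 + 1)

Solve f'(x) = 0:
  f'(x) = 2*(2*x^2 + 5*x - 2)/(x^2 + 1)^2; the denominator is positive wherever f is defined, so f'(x) = 0 ⇔ 4*x^2 + 10*x - 4 = 0.
  Factor: 4*x^2 + 10*x - 4 = 2*(2*x^2 + 5*x - 2); 2*x^2 + 5*x - 2 = 0 has no rational roots; quadratic formula: x = (-5 ± √41)/4.
  ⇒ x = -sqrt(41)/4 - 5/4 ≈ -2.8508, -5/4 + sqrt(41)/4 ≈ 0.3508

f''(x) = 2*(-4*x^3 - 15*x^2 + 12*x + 5)/(x^6 + 3*x^4 + 3*x^2 + 1)
Second-derivative test at each critical point:
  f''(-2.8508) = -0.1537 < 0 → local maximum
  f''(0.3508) = 10.1537 > 0 → local minimum

Critical points: x = -sqrt(41)/4 - 5/4 ≈ -2.8508 (local maximum); x = -5/4 + sqrt(41)/4 ≈ 0.3508 (local minimum)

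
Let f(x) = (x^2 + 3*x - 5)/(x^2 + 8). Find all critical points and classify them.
f'(x) = (-3*x^2 + 26*x + 24)/(x^4 + 16*x^2 + 64)

Solve f'(x) = 0:
  f'(x) = -(3*x^2 - 26*x - 24)/(x^2 + 8)^2; the denominator is positive wherever f is defined, so f'(x) = 0 ⇔ -3*x^2 + 26*x + 24 = 0.
  3*x^2 - 26*x - 24 = 0 has no rational roots; quadratic formula: x = (26 ± √964)/6.
  ⇒ x = 13/3 - sqrt(241)/3 ≈ -0.8414, 13/3 + sqrt(241)/3 ≈ 9.5081

f''(x) = 2*(3*x^3 - 39*x^2 - 72*x + 104)/(x^6 + 24*x^4 + 192*x^2 + 512)
Second-derivative test at each critical point:
  f''(-0.8414) = 0.4095 > 0 → local minimum
  f''(9.5081) = -0.0032 < 0 → local maximum

Critical points: x = 13/3 - sqrt(241)/3 ≈ -0.8414 (local minimum); x = 13/3 + sqrt(241)/3 ≈ 9.5081 (local maximum)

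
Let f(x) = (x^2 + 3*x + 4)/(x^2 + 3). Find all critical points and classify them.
f'(x) = (-3*x^2 - 2*x + 9)/(x^4 + 6*x^2 + 9)

Solve f'(x) = 0:
  f'(x) = -(3*x^2 + 2*x - 9)/(x^2 + 3)^2; the denominator is positive wherever f is defined, so f'(x) = 0 ⇔ -3*x^2 - 2*x + 9 = 0.
  3*x^2 + 2*x - 9 = 0 has no rational roots; quadratic formula: x = (-2 ± √112)/6.
  ⇒ x = -2*sqrt(7)/3 - 1/3 ≈ -2.0972, -1/3 + 2*sqrt(7)/3 ≈ 1.4305

f''(x) = 6*(x^3 + x^2 - 9*x - 1)/(x^6 + 9*x^4 + 27*x^2 + 27)
Second-derivative test at each critical point:
  f''(-2.0972) = 0.1934 > 0 → local minimum
  f''(1.4305) = -0.4156 < 0 → local maximum

Critical points: x = -2*sqrt(7)/3 - 1/3 ≈ -2.0972 (local minimum); x = -1/3 + 2*sqrt(7)/3 ≈ 1.4305 (local maximum)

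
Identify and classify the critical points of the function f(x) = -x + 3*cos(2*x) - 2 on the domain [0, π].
f'(x) = -6*sin(2*x) - 1

Solve f'(x) = 0 on [0, π]:
  f'(x) = 0 ⇔ sin(2*x) = -1/6, i.e. 2*x = arcsin(-1/6) + 2nπ or 2*x = π − arcsin(-1/6) + 2nπ; keep the solutions lying in [0, π].
  ⇒ x = asin(1/6)/2 + pi/2 ≈ 1.6545, pi - asin(1/6)/2 ≈ 3.0579

f''(x) = -12*cos(2*x)
Second-derivative test at each critical point:
  f''(1.6545) = 11.8322 > 0 → local minimum
  f''(3.0579) = -11.8322 < 0 → local maximum

Critical points: x = asin(1/6)/2 + pi/2 ≈ 1.6545 (local minimum); x = pi - asin(1/6)/2 ≈ 3.0579 (local maximum)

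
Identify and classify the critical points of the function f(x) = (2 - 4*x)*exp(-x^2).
f'(x) = 4*(x*(2*x - 1) - 1)*exp(-x^2)

Solve f'(x) = 0:
  f'(x) = (8*x^2 - 4*x - 4)·exp(-x^2) and exp(-x^2) > 0 for every x, so f'(x) = 0 ⇔ 8*x^2 - 4*x - 4 = 0.
  Factor: 8*x^2 - 4*x - 4 = 4*(x - 1)*(2*x + 1) = 0.
  ⇒ x = -1/2, 1

f''(x) = 4*(2*x^2*(1 - 2*x) + 6*x - 1)*exp(-x^2)
Second-derivative test at each critical point:
  f''(-1/2) = -9.3456 < 0 → local maximum
  f''(1) = 4.4146 > 0 → local minimum

Critical points: x = -1/2 (local maximum); x = 1 (local minimum)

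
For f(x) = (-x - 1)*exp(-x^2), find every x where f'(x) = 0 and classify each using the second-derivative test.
f'(x) = (2*x*(x + 1) - 1)*exp(-x^2)

Solve f'(x) = 0:
  f'(x) = (2*x^2 + 2*x - 1)·exp(-x^2) and exp(-x^2) > 0 for every x, so f'(x) = 0 ⇔ 2*x^2 + 2*x - 1 = 0.
  2*x^2 + 2*x - 1 = 0 has no rational roots; quadratic formula: x = (-2 ± √12)/4.
  ⇒ x = -sqrt(3)/2 - 1/2 ≈ -1.3660, -1/2 + sqrt(3)/2 ≈ 0.3660

f''(x) = 2*(-2*x^2*(x + 1) + 3*x + 1)*exp(-x^2)
Second-derivative test at each critical point:
  f''(-1.3660) = -0.5360 < 0 → local maximum
  f''(0.3660) = 3.0297 > 0 → local minimum

Critical points: x = -sqrt(3)/2 - 1/2 ≈ -1.3660 (local maximum); x = -1/2 + sqrt(3)/2 ≈ 0.3660 (local minimum)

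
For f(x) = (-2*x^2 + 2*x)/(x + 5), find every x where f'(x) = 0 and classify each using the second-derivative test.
f'(x) = 2*(-x^2 - 10*x + 5)/(x^2 + 10*x + 25)

Solve f'(x) = 0:
  f'(x) = -2*(x^2 + 10*x - 5)/(x + 5)^2; the denominator is positive wherever f is defined, so f'(x) = 0 ⇔ -2*x^2 - 20*x + 10 = 0.
  Factor: -2*x^2 - 20*x + 10 = -2*(x^2 + 10*x - 5); x^2 + 10*x - 5 = 0 has no rational roots; quadratic formula: x = (-10 ± √120)/2.
  ⇒ x = -sqrt(30) - 5 ≈ -10.4772, -5 + sqrt(30) ≈ 0.4772

f''(x) = -120/(x^3 + 15*x^2 + 75*x + 125)
Second-derivative test at each critical point:
  f''(-10.4772) = 0.7303 > 0 → local minimum
  f''(0.4772) = -0.7303 < 0 → local maximum

Critical points: x = -sqrt(30) - 5 ≈ -10.4772 (local minimum); x = -5 + sqrt(30) ≈ 0.4772 (local maximum)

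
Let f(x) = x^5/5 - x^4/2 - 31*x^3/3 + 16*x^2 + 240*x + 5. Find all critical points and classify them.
f'(x) = x^4 - 2*x^3 - 31*x^2 + 32*x + 240

Solve f'(x) = 0:
  Factor: x^4 - 2*x^3 - 31*x^2 + 32*x + 240 = (x - 5)*(x - 4)*(x + 3)*(x + 4) = 0.
  ⇒ x = -4, -3, 4, 5

f''(x) = 4*x^3 - 6*x^2 - 62*x + 32
Second-derivative test at each critical point:
  f''(-4) = -72 < 0 → local maximum
  f''(-3) = 56 > 0 → local minimum
  f''(4) = -56 < 0 → local maximum
  f''(5) = 72 > 0 → local minimum

Critical points: x = -4 (local maximum); x = -3 (local minimum); x = 4 (local maximum); x = 5 (local minimum)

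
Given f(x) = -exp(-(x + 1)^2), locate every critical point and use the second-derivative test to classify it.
f'(x) = 2*(x + 1)*exp(-(x + 1)^2)

Solve f'(x) = 0:
  f'(x) = (2*x + 2)·exp(-(x + 1)^2) and exp(-(x + 1)^2) > 0 for every x, so f'(x) = 0 ⇔ 2*x + 2 = 0.
  Factor: 2*x + 2 = 2*(x + 1) = 0.
  ⇒ x = -1

f''(x) = 2*(1 - 2*(x + 1)^2)*exp(-(x + 1)^2)
Second-derivative test at each critical point:
  f''(-1) = 2 > 0 → local minimum

Critical points: x = -1 (local minimum)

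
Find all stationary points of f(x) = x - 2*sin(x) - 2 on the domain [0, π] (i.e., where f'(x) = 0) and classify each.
f'(x) = 1 - 2*cos(x)

Solve f'(x) = 0 on [0, π]:
  f'(x) = 0 ⇔ cos(x) = 1/2, i.e. x = ±arccos(1/2) + 2nπ; keep the solutions lying in [0, π].
  ⇒ x = pi/3 ≈ 1.0472

f''(x) = 2*sin(x)
Second-derivative test at each critical point:
  f''(1.0472) = 1.7321 > 0 → local minimum

Critical points: x = pi/3 ≈ 1.0472 (local minimum)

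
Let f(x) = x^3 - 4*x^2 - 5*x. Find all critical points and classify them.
f'(x) = 3*x^2 - 8*x - 5

Solve f'(x) = 0:
  3*x^2 - 8*x - 5 = 0 has no rational roots; quadratic formula: x = (8 ± √124)/6.
  ⇒ x = 4/3 - sqrt(31)/3 ≈ -0.5226, 4/3 + sqrt(31)/3 ≈ 3.1893

f''(x) = 6*x - 8
Second-derivative test at each critical point:
  f''(-0.5226) = -11.1355 < 0 → local maximum
  f''(3.1893) = 11.1355 > 0 → local minimum

Critical points: x = 4/3 - sqrt(31)/3 ≈ -0.5226 (local maximum); x = 4/3 + sqrt(31)/3 ≈ 3.1893 (local minimum)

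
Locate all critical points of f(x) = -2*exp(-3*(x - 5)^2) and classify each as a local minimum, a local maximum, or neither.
f'(x) = 12*(x - 5)*exp(-3*(x - 5)^2)

Solve f'(x) = 0:
  f'(x) = (12*x - 60)·exp(-3*(x - 5)^2) and exp(-3*(x - 5)^2) > 0 for every x, so f'(x) = 0 ⇔ 12*x - 60 = 0.
  Factor: 12*x - 60 = 12*(x - 5) = 0.
  ⇒ x = 5

f''(x) = 12*(1 - 6*(x - 5)^2)*exp(-3*(x - 5)^2)
Second-derivative test at each critical point:
  f''(5) = 12 > 0 → local minimum

Critical points: x = 5 (local minimum)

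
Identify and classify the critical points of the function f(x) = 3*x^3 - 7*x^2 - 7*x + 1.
f'(x) = 9*x^2 - 14*x - 7

Solve f'(x) = 0:
  9*x^2 - 14*x - 7 = 0 has no rational roots; quadratic formula: x = (14 ± √448)/18.
  ⇒ x = 7/9 - 4*sqrt(7)/9 ≈ -0.3981, 7/9 + 4*sqrt(7)/9 ≈ 1.9537

f''(x) = 18*x - 14
Second-derivative test at each critical point:
  f''(-0.3981) = -21.1660 < 0 → local maximum
  f''(1.9537) = 21.1660 > 0 → local minimum

Critical points: x = 7/9 - 4*sqrt(7)/9 ≈ -0.3981 (local maximum); x = 7/9 + 4*sqrt(7)/9 ≈ 1.9537 (local minimum)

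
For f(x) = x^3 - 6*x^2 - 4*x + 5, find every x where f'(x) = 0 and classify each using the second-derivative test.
f'(x) = 3*x^2 - 12*x - 4

Solve f'(x) = 0:
  3*x^2 - 12*x - 4 = 0 has no rational roots; quadratic formula: x = (12 ± √192)/6.
  ⇒ x = 2 - 4*sqrt(3)/3 ≈ -0.3094, 2 + 4*sqrt(3)/3 ≈ 4.3094

f''(x) = 6*x - 12
Second-derivative test at each critical point:
  f''(-0.3094) = -13.8564 < 0 → local maximum
  f''(4.3094) = 13.8564 > 0 → local minimum

Critical points: x = 2 - 4*sqrt(3)/3 ≈ -0.3094 (local maximum); x = 2 + 4*sqrt(3)/3 ≈ 4.3094 (local minimum)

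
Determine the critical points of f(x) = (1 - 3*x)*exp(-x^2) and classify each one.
f'(x) = (2*x*(3*x - 1) - 3)*exp(-x^2)

Solve f'(x) = 0:
  f'(x) = (6*x^2 - 2*x - 3)·exp(-x^2) and exp(-x^2) > 0 for every x, so f'(x) = 0 ⇔ 6*x^2 - 2*x - 3 = 0.
  6*x^2 - 2*x - 3 = 0 has no rational roots; quadratic formula: x = (2 ± √76)/12.
  ⇒ x = 1/6 - sqrt(19)/6 ≈ -0.5598, 1/6 + sqrt(19)/6 ≈ 0.8931

f''(x) = 2*(2*x^2*(1 - 3*x) + 9*x - 1)*exp(-x^2)
Second-derivative test at each critical point:
  f''(-0.5598) = -6.3724 < 0 → local maximum
  f''(0.8931) = 3.9261 > 0 → local minimum

Critical points: x = 1/6 - sqrt(19)/6 ≈ -0.5598 (local maximum); x = 1/6 + sqrt(19)/6 ≈ 0.8931 (local minimum)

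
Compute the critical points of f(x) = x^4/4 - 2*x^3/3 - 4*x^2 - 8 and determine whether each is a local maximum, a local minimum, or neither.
f'(x) = x*(x^2 - 2*x - 8)

Solve f'(x) = 0:
  Factor: x^3 - 2*x^2 - 8*x = x*(x - 4)*(x + 2) = 0.
  ⇒ x = -2, 0, 4

f''(x) = 3*x^2 - 4*x - 8
Second-derivative test at each critical point:
  f''(-2) = 12 > 0 → local minimum
  f''(0) = -8 < 0 → local maximum
  f''(4) = 24 > 0 → local minimum

Critical points: x = -2 (local minimum); x = 0 (local maximum); x = 4 (local minimum)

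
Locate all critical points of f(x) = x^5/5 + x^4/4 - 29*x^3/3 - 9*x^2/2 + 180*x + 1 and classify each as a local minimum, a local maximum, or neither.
f'(x) = x^4 + x^3 - 29*x^2 - 9*x + 180

Solve f'(x) = 0:
  Factor: x^4 + x^3 - 29*x^2 - 9*x + 180 = (x - 4)*(x - 3)*(x + 3)*(x + 5) = 0.
  ⇒ x = -5, -3, 3, 4

f''(x) = 4*x^3 + 3*x^2 - 58*x - 9
Second-derivative test at each critical point:
  f''(-5) = -144 < 0 → local maximum
  f''(-3) = 84 > 0 → local minimum
  f''(3) = -48 < 0 → local maximum
  f''(4) = 63 > 0 → local minimum

Critical points: x = -5 (local maximum); x = -3 (local minimum); x = 3 (local maximum); x = 4 (local minimum)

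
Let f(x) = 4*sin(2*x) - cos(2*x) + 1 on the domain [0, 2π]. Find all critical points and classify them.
f'(x) = 2*sin(2*x) + 8*cos(2*x)

Solve f'(x) = 0 on [0, 2π]:
  f'(x) = 0 ⇔ 4*cos(2*x) = -sin(2*x) ⇔ tan(2*x) = -4, i.e. 2*x = arctan(-4) + nπ; keep the solutions lying in [0, 2π].
  ⇒ x = -atan(4)/2 + pi/2 ≈ 0.9079, pi - atan(4)/2 ≈ 2.4787, -atan(4)/2 + 3*pi/2 ≈ 4.0495, -atan(4)/2 + 2*pi ≈ 5.6203

f''(x) = -16*sin(2*x) + 4*cos(2*x)
Second-derivative test at each critical point:
  f''(0.9079) = -16.4924 < 0 → local maximum
  f''(2.4787) = 16.4924 > 0 → local minimum
  f''(4.0495) = -16.4924 < 0 → local maximum
  f''(5.6203) = 16.4924 > 0 → local minimum

Critical points: x = -atan(4)/2 + pi/2 ≈ 0.9079 (local maximum); x = pi - atan(4)/2 ≈ 2.4787 (local minimum); x = -atan(4)/2 + 3*pi/2 ≈ 4.0495 (local maximum); x = -atan(4)/2 + 2*pi ≈ 5.6203 (local minimum)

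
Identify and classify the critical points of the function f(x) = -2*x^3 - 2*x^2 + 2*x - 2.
f'(x) = -6*x^2 - 4*x + 2

Solve f'(x) = 0:
  Factor: -6*x^2 - 4*x + 2 = -2*(x + 1)*(3*x - 1) = 0.
  ⇒ x = -1, 1/3

f''(x) = -12*x - 4
Second-derivative test at each critical point:
  f''(-1) = 8 > 0 → local minimum
  f''(1/3) = -8 < 0 → local maximum

Critical points: x = -1 (local minimum); x = 1/3 (local maximum)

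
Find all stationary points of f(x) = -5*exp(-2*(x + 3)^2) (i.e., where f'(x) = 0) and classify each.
f'(x) = 20*(x + 3)*exp(-2*(x + 3)^2)

Solve f'(x) = 0:
  f'(x) = (20*x + 60)·exp(-2*(x + 3)^2) and exp(-2*(x + 3)^2) > 0 for every x, so f'(x) = 0 ⇔ 20*x + 60 = 0.
  Factor: 20*x + 60 = 20*(x + 3) = 0.
  ⇒ x = -3

f''(x) = 20*(1 - 4*(x + 3)^2)*exp(-2*(x + 3)^2)
Second-derivative test at each critical point:
  f''(-3) = 20 > 0 → local minimum

Critical points: x = -3 (local minimum)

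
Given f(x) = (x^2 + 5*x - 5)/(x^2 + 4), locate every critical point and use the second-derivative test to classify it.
f'(x) = (-5*x^2 + 18*x + 20)/(x^4 + 8*x^2 + 16)

Solve f'(x) = 0:
  f'(x) = -(5*x^2 - 18*x - 20)/(x^2 + 4)^2; the denominator is positive wherever f is defined, so f'(x) = 0 ⇔ -5*x^2 + 18*x + 20 = 0.
  5*x^2 - 18*x - 20 = 0 has no rational roots; quadratic formula: x = (18 ± √724)/10.
  ⇒ x = 9/5 - sqrt(181)/5 ≈ -0.8907, 9/5 + sqrt(181)/5 ≈ 4.4907

f''(x) = 2*(5*x^3 - 27*x^2 - 60*x + 36)/(x^6 + 12*x^4 + 48*x^2 + 64)
Second-derivative test at each critical point:
  f''(-0.8907) = 1.1711 > 0 → local minimum
  f''(4.4907) = -0.0461 < 0 → local maximum

Critical points: x = 9/5 - sqrt(181)/5 ≈ -0.8907 (local minimum); x = 9/5 + sqrt(181)/5 ≈ 4.4907 (local maximum)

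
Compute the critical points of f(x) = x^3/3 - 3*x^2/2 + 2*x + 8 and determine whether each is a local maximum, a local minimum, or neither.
f'(x) = x^2 - 3*x + 2

Solve f'(x) = 0:
  Factor: x^2 - 3*x + 2 = (x - 2)*(x - 1) = 0.
  ⇒ x = 1, 2

f''(x) = 2*x - 3
Second-derivative test at each critical point:
  f''(1) = -1 < 0 → local maximum
  f''(2) = 1 > 0 → local minimum

Critical points: x = 1 (local maximum); x = 2 (local minimum)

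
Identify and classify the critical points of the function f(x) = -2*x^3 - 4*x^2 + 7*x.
f'(x) = -6*x^2 - 8*x + 7

Solve f'(x) = 0:
  6*x^2 + 8*x - 7 = 0 has no rational roots; quadratic formula: x = (-8 ± √232)/12.
  ⇒ x = -sqrt(58)/6 - 2/3 ≈ -1.9360, -2/3 + sqrt(58)/6 ≈ 0.6026

f''(x) = -12*x - 8
Second-derivative test at each critical point:
  f''(-1.9360) = 15.2315 > 0 → local minimum
  f''(0.6026) = -15.2315 < 0 → local maximum

Critical points: x = -sqrt(58)/6 - 2/3 ≈ -1.9360 (local minimum); x = -2/3 + sqrt(58)/6 ≈ 0.6026 (local maximum)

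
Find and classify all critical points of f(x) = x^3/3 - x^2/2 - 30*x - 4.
f'(x) = x^2 - x - 30

Solve f'(x) = 0:
  Factor: x^2 - x - 30 = (x - 6)*(x + 5) = 0.
  ⇒ x = -5, 6

f''(x) = 2*x - 1
Second-derivative test at each critical point:
  f''(-5) = -11 < 0 → local maximum
  f''(6) = 11 > 0 → local minimum

Critical points: x = -5 (local maximum); x = 6 (local minimum)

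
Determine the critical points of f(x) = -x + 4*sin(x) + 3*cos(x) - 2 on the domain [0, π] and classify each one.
f'(x) = -3*sin(x) + 4*cos(x) - 1

Solve f'(x) = 0 on [0, π]:
  f'(x) = 0 ⇔ -3*sin(x) + 4*cos(x) = 1. Write the left side as R·cos(x + φ) with R = √(4² + 3²) = 5, cos φ = 4/5, sin φ = 3/5; then cos(x + φ) = 1/5. Solve for x and keep the solutions lying in [0, π].
  ⇒ x = atan((-3 + 8*sqrt(6))/(4 + 6*sqrt(6))) ≈ 0.7259

f''(x) = -4*sin(x) - 3*cos(x)
Second-derivative test at each critical point:
  f''(0.7259) = -4.8990 < 0 → local maximum

Critical points: x = atan((-3 + 8*sqrt(6))/(4 + 6*sqrt(6))) ≈ 0.7259 (local maximum)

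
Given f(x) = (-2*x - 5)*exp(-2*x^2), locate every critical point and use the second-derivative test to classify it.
f'(x) = 2*(2*x*(2*x + 5) - 1)*exp(-2*x^2)

Solve f'(x) = 0:
  f'(x) = (8*x^2 + 20*x - 2)·exp(-2*x^2) and exp(-2*x^2) > 0 for every x, so f'(x) = 0 ⇔ 8*x^2 + 20*x - 2 = 0.
  Factor: 8*x^2 + 20*x - 2 = 2*(4*x^2 + 10*x - 1); 4*x^2 + 10*x - 1 = 0 has no rational roots; quadratic formula: x = (-10 ± √116)/8.
  ⇒ x = -sqrt(29)/4 - 5/4 ≈ -2.5963, -5/4 + sqrt(29)/4 ≈ 0.0963

f''(x) = 4*(-8*x^3 - 20*x^2 + 6*x + 5)*exp(-2*x^2)
Second-derivative test at each critical point:
  f''(-2.5963) = -3.008e-05 < 0 → local maximum
  f''(0.0963) = 21.1449 > 0 → local minimum

Critical points: x = -sqrt(29)/4 - 5/4 ≈ -2.5963 (local maximum); x = -5/4 + sqrt(29)/4 ≈ 0.0963 (local minimum)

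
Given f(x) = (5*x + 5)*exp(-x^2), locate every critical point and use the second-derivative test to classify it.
f'(x) = 5*(-2*x*(x + 1) + 1)*exp(-x^2)

Solve f'(x) = 0:
  f'(x) = (-10*x^2 - 10*x + 5)·exp(-x^2) and exp(-x^2) > 0 for every x, so f'(x) = 0 ⇔ -10*x^2 - 10*x + 5 = 0.
  Factor: -10*x^2 - 10*x + 5 = -5*(2*x^2 + 2*x - 1); 2*x^2 + 2*x - 1 = 0 has no rational roots; quadratic formula: x = (-2 ± √12)/4.
  ⇒ x = -sqrt(3)/2 - 1/2 ≈ -1.3660, -1/2 + sqrt(3)/2 ≈ 0.3660

f''(x) = 10*(2*x^2*(x + 1) - 3*x - 1)*exp(-x^2)
Second-derivative test at each critical point:
  f''(-1.3660) = 2.6801 > 0 → local minimum
  f''(0.3660) = -15.1487 < 0 → local maximum

Critical points: x = -sqrt(3)/2 - 1/2 ≈ -1.3660 (local minimum); x = -1/2 + sqrt(3)/2 ≈ 0.3660 (local maximum)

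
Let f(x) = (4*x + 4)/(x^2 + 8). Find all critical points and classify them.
f'(x) = 4*(x^2 - 2*x*(x + 1) + 8)/(x^2 + 8)^2

Solve f'(x) = 0:
  f'(x) = -4*(x - 2)*(x + 4)/(x^2 + 8)^2; the denominator is positive wherever f is defined, so f'(x) = 0 ⇔ -4*x^2 - 8*x + 32 = 0.
  Factor: -4*x^2 - 8*x + 32 = -4*(x - 2)*(x + 4) = 0.
  ⇒ x = -4, 2

f''(x) = 8*(4*x^2*(x + 1) - (3*x + 1)*(x^2 + 8))/(x^2 + 8)^3
Second-derivative test at each critical point:
  f''(-4) = 1/24 > 0 → local minimum
  f''(2) = -1/6 < 0 → local maximum

Critical points: x = -4 (local minimum); x = 2 (local maximum)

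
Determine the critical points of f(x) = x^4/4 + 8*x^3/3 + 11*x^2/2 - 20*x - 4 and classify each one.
f'(x) = x^3 + 8*x^2 + 11*x - 20

Solve f'(x) = 0:
  Factor: x^3 + 8*x^2 + 11*x - 20 = (x - 1)*(x + 4)*(x + 5) = 0.
  ⇒ x = -5, -4, 1

f''(x) = 3*x^2 + 16*x + 11
Second-derivative test at each critical point:
  f''(-5) = 6 > 0 → local minimum
  f''(-4) = -5 < 0 → local maximum
  f''(1) = 30 > 0 → local minimum

Critical points: x = -5 (local minimum); x = -4 (local maximum); x = 1 (local minimum)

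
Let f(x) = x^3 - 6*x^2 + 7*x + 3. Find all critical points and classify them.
f'(x) = 3*x^2 - 12*x + 7

Solve f'(x) = 0:
  3*x^2 - 12*x + 7 = 0 has no rational roots; quadratic formula: x = (12 ± √60)/6.
  ⇒ x = 2 - sqrt(15)/3 ≈ 0.7090, sqrt(15)/3 + 2 ≈ 3.2910

f''(x) = 6*x - 12
Second-derivative test at each critical point:
  f''(0.7090) = -7.7460 < 0 → local maximum
  f''(3.2910) = 7.7460 > 0 → local minimum

Critical points: x = 2 - sqrt(15)/3 ≈ 0.7090 (local maximum); x = sqrt(15)/3 + 2 ≈ 3.2910 (local minimum)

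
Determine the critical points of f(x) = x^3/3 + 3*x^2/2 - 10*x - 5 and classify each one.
f'(x) = x^2 + 3*x - 10

Solve f'(x) = 0:
  Factor: x^2 + 3*x - 10 = (x - 2)*(x + 5) = 0.
  ⇒ x = -5, 2

f''(x) = 2*x + 3
Second-derivative test at each critical point:
  f''(-5) = -7 < 0 → local maximum
  f''(2) = 7 > 0 → local minimum

Critical points: x = -5 (local maximum); x = 2 (local minimum)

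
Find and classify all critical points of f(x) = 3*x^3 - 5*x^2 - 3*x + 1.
f'(x) = 9*x^2 - 10*x - 3

Solve f'(x) = 0:
  9*x^2 - 10*x - 3 = 0 has no rational roots; quadratic formula: x = (10 ± √208)/18.
  ⇒ x = 5/9 - 2*sqrt(13)/9 ≈ -0.2457, 5/9 + 2*sqrt(13)/9 ≈ 1.3568

f''(x) = 18*x - 10
Second-derivative test at each critical point:
  f''(-0.2457) = -14.4222 < 0 → local maximum
  f''(1.3568) = 14.4222 > 0 → local minimum

Critical points: x = 5/9 - 2*sqrt(13)/9 ≈ -0.2457 (local maximum); x = 5/9 + 2*sqrt(13)/9 ≈ 1.3568 (local minimum)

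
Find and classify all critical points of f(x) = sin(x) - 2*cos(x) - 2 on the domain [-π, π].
f'(x) = 2*sin(x) + cos(x)

Solve f'(x) = 0 on [-π, π]:
  f'(x) = 0 ⇔ cos(x) = -2*sin(x) ⇔ tan(x) = -1/2, i.e. x = arctan(-1/2) + nπ; keep the solutions lying in [-π, π].
  ⇒ x = -atan(1/2) ≈ -0.4636, pi - atan(1/2) ≈ 2.6779

f''(x) = -sin(x) + 2*cos(x)
Second-derivative test at each critical point:
  f''(-0.4636) = 2.2361 > 0 → local minimum
  f''(2.6779) = -2.2361 < 0 → local maximum

Critical points: x = -atan(1/2) ≈ -0.4636 (local minimum); x = pi - atan(1/2) ≈ 2.6779 (local maximum)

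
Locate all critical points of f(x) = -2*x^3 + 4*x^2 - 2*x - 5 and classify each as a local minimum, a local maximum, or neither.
f'(x) = -6*x^2 + 8*x - 2

Solve f'(x) = 0:
  Factor: -6*x^2 + 8*x - 2 = -2*(x - 1)*(3*x - 1) = 0.
  ⇒ x = 1/3, 1

f''(x) = 8 - 12*x
Second-derivative test at each critical point:
  f''(1/3) = 4 > 0 → local minimum
  f''(1) = -4 < 0 → local maximum

Critical points: x = 1/3 (local minimum); x = 1 (local maximum)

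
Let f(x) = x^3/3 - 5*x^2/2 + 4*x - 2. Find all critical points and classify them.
f'(x) = x^2 - 5*x + 4

Solve f'(x) = 0:
  Factor: x^2 - 5*x + 4 = (x - 4)*(x - 1) = 0.
  ⇒ x = 1, 4

f''(x) = 2*x - 5
Second-derivative test at each critical point:
  f''(1) = -3 < 0 → local maximum
  f''(4) = 3 > 0 → local minimum

Critical points: x = 1 (local maximum); x = 4 (local minimum)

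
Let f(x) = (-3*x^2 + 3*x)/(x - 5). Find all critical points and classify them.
f'(x) = 3*(-x^2 + 10*x - 5)/(x^2 - 10*x + 25)

Solve f'(x) = 0:
  f'(x) = -3*(x^2 - 10*x + 5)/(x - 5)^2; the denominator is positive wherever f is defined, so f'(x) = 0 ⇔ -3*x^2 + 30*x - 15 = 0.
  Factor: -3*x^2 + 30*x - 15 = -3*(x^2 - 10*x + 5); x^2 - 10*x + 5 = 0 has no rational roots; quadratic formula: x = (10 ± √80)/2.
  ⇒ x = 5 - 2*sqrt(5) ≈ 0.5279, 2*sqrt(5) + 5 ≈ 9.4721

f''(x) = -120/(x^3 - 15*x^2 + 75*x - 125)
Second-derivative test at each critical point:
  f''(0.5279) = 1.3416 > 0 → local minimum
  f''(9.4721) = -1.3416 < 0 → local maximum

Critical points: x = 5 - 2*sqrt(5) ≈ 0.5279 (local minimum); x = 2*sqrt(5) + 5 ≈ 9.4721 (local maximum)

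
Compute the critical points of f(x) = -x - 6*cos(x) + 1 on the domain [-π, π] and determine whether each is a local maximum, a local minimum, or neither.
f'(x) = 6*sin(x) - 1

Solve f'(x) = 0 on [-π, π]:
  f'(x) = 0 ⇔ sin(x) = 1/6, i.e. x = arcsin(1/6) + 2nπ or x = π − arcsin(1/6) + 2nπ; keep the solutions lying in [-π, π].
  ⇒ x = asin(1/6) ≈ 0.1674, pi - asin(1/6) ≈ 2.9741

f''(x) = 6*cos(x)
Second-derivative test at each critical point:
  f''(0.1674) = 5.9161 > 0 → local minimum
  f''(2.9741) = -5.9161 < 0 → local maximum

Critical points: x = asin(1/6) ≈ 0.1674 (local minimum); x = pi - asin(1/6) ≈ 2.9741 (local maximum)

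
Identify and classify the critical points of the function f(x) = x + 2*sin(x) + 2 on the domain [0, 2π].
f'(x) = 2*cos(x) + 1

Solve f'(x) = 0 on [0, 2π]:
  f'(x) = 0 ⇔ cos(x) = -1/2, i.e. x = ±arccos(-1/2) + 2nπ; keep the solutions lying in [0, 2π].
  ⇒ x = 2*pi/3 ≈ 2.0944, 4*pi/3 ≈ 4.1888

f''(x) = -2*sin(x)
Second-derivative test at each critical point:
  f''(2.0944) = -1.7321 < 0 → local maximum
  f''(4.1888) = 1.7321 > 0 → local minimum

Critical points: x = 2*pi/3 ≈ 2.0944 (local maximum); x = 4*pi/3 ≈ 4.1888 (local minimum)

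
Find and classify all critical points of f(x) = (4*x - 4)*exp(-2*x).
f'(x) = 4*(3 - 2*x)*exp(-2*x)

Solve f'(x) = 0:
  f'(x) = (12 - 8*x)·exp(-2*x) and exp(-2*x) > 0 for every x, so f'(x) = 0 ⇔ 12 - 8*x = 0.
  Factor: 12 - 8*x = -4*(2*x - 3) = 0.
  ⇒ x = 3/2

f''(x) = 16*(x - 2)*exp(-2*x)
Second-derivative test at each critical point:
  f''(3/2) = -0.3983 < 0 → local maximum

Critical points: x = 3/2 (local maximum)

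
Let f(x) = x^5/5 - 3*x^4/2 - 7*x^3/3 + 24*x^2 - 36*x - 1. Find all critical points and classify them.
f'(x) = x^4 - 6*x^3 - 7*x^2 + 48*x - 36

Solve f'(x) = 0:
  Factor: x^4 - 6*x^3 - 7*x^2 + 48*x - 36 = (x - 6)*(x - 2)*(x - 1)*(x + 3) = 0.
  ⇒ x = -3, 1, 2, 6

f''(x) = 4*x^3 - 18*x^2 - 14*x + 48
Second-derivative test at each critical point:
  f''(-3) = -180 < 0 → local maximum
  f''(1) = 20 > 0 → local minimum
  f''(2) = -20 < 0 → local maximum
  f''(6) = 180 > 0 → local minimum

Critical points: x = -3 (local maximum); x = 1 (local minimum); x = 2 (local maximum); x = 6 (local minimum)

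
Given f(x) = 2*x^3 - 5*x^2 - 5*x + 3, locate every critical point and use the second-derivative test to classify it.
f'(x) = 6*x^2 - 10*x - 5

Solve f'(x) = 0:
  6*x^2 - 10*x - 5 = 0 has no rational roots; quadratic formula: x = (10 ± √220)/12.
  ⇒ x = 5/6 - sqrt(55)/6 ≈ -0.4027, 5/6 + sqrt(55)/6 ≈ 2.0694

f''(x) = 12*x - 10
Second-derivative test at each critical point:
  f''(-0.4027) = -14.8324 < 0 → local maximum
  f''(2.0694) = 14.8324 > 0 → local minimum

Critical points: x = 5/6 - sqrt(55)/6 ≈ -0.4027 (local maximum); x = 5/6 + sqrt(55)/6 ≈ 2.0694 (local minimum)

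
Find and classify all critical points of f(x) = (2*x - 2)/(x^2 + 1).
f'(x) = 2*(x^2 - 2*x*(x - 1) + 1)/(x^2 + 1)^2

Solve f'(x) = 0:
  f'(x) = -2*(x^2 - 2*x - 1)/(x^2 + 1)^2; the denominator is positive wherever f is defined, so f'(x) = 0 ⇔ -2*x^2 + 4*x + 2 = 0.
  Factor: -2*x^2 + 4*x + 2 = -2*(x^2 - 2*x - 1); x^2 - 2*x - 1 = 0 has no rational roots; quadratic formula: x = (2 ± √8)/2.
  ⇒ x = 1 - sqrt(2) ≈ -0.4142, 1 + sqrt(2) ≈ 2.4142

f''(x) = 4*(4*x^2*(x - 1) + (1 - 3*x)*(x^2 + 1))/(x^2 + 1)^3
Second-derivative test at each critical point:
  f''(-0.4142) = 4.1213 > 0 → local minimum
  f''(2.4142) = -0.1213 < 0 → local maximum

Critical points: x = 1 - sqrt(2) ≈ -0.4142 (local minimum); x = 1 + sqrt(2) ≈ 2.4142 (local maximum)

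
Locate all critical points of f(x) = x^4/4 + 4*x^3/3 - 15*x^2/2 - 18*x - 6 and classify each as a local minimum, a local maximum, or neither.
f'(x) = x^3 + 4*x^2 - 15*x - 18

Solve f'(x) = 0:
  Factor: x^3 + 4*x^2 - 15*x - 18 = (x - 3)*(x + 1)*(x + 6) = 0.
  ⇒ x = -6, -1, 3

f''(x) = 3*x^2 + 8*x - 15
Second-derivative test at each critical point:
  f''(-6) = 45 > 0 → local minimum
  f''(-1) = -20 < 0 → local maximum
  f''(3) = 36 > 0 → local minimum

Critical points: x = -6 (local minimum); x = -1 (local maximum); x = 3 (local minimum)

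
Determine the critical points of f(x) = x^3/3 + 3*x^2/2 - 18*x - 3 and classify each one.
f'(x) = x^2 + 3*x - 18

Solve f'(x) = 0:
  Factor: x^2 + 3*x - 18 = (x - 3)*(x + 6) = 0.
  ⇒ x = -6, 3

f''(x) = 2*x + 3
Second-derivative test at each critical point:
  f''(-6) = -9 < 0 → local maximum
  f''(3) = 9 > 0 → local minimum

Critical points: x = -6 (local maximum); x = 3 (local minimum)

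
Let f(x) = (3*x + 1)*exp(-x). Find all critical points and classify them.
f'(x) = (2 - 3*x)*exp(-x)

Solve f'(x) = 0:
  f'(x) = (2 - 3*x)·exp(-x) and exp(-x) > 0 for every x, so f'(x) = 0 ⇔ 2 - 3*x = 0.
  2 - 3*x = 0.
  ⇒ x = 2/3

f''(x) = (3*x - 5)*exp(-x)
Second-derivative test at each critical point:
  f''(2/3) = -1.5403 < 0 → local maximum

Critical points: x = 2/3 (local maximum)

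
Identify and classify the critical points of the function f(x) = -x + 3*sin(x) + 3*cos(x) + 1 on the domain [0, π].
f'(x) = 3*sqrt(2)*cos(x + pi/4) - 1

Solve f'(x) = 0 on [0, π]:
  f'(x) = 0 ⇔ -3*sin(x) + 3*cos(x) = 1. Write the left side as R·cos(x + φ) with R = √(3² + 3²) = 3*sqrt(2), cos φ = sqrt(2)/2, sin φ = sqrt(2)/2; then cos(x + φ) = sqrt(2)/6. Solve for x and keep the solutions lying in [0, π].
  ⇒ x = atan((-1 + sqrt(17))/(1 + sqrt(17))) ≈ 0.5475

f''(x) = -3*sqrt(2)*sin(x + pi/4)
Second-derivative test at each critical point:
  f''(0.5475) = -4.1231 < 0 → local maximum

Critical points: x = atan((-1 + sqrt(17))/(1 + sqrt(17))) ≈ 0.5475 (local maximum)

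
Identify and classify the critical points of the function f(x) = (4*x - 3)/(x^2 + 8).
f'(x) = 2*(-2*x^2 + 3*x + 16)/(x^4 + 16*x^2 + 64)

Solve f'(x) = 0:
  f'(x) = -2*(2*x^2 - 3*x - 16)/(x^2 + 8)^2; the denominator is positive wherever f is defined, so f'(x) = 0 ⇔ -4*x^2 + 6*x + 32 = 0.
  Factor: -4*x^2 + 6*x + 32 = -2*(2*x^2 - 3*x - 16); 2*x^2 - 3*x - 16 = 0 has no rational roots; quadratic formula: x = (3 ± √137)/4.
  ⇒ x = 3/4 - sqrt(137)/4 ≈ -2.1762, 3/4 + sqrt(137)/4 ≈ 3.6762

f''(x) = 2*(4*x^2*(4*x - 3) + 3*(1 - 4*x)*(x^2 + 8))/(x^2 + 8)^3
Second-derivative test at each critical point:
  f''(-2.1762) = 0.1443 > 0 → local minimum
  f''(3.6762) = -0.0506 < 0 → local maximum

Critical points: x = 3/4 - sqrt(137)/4 ≈ -2.1762 (local minimum); x = 3/4 + sqrt(137)/4 ≈ 3.6762 (local maximum)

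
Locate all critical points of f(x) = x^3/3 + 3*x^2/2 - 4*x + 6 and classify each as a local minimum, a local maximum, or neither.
f'(x) = x^2 + 3*x - 4

Solve f'(x) = 0:
  Factor: x^2 + 3*x - 4 = (x - 1)*(x + 4) = 0.
  ⇒ x = -4, 1

f''(x) = 2*x + 3
Second-derivative test at each critical point:
  f''(-4) = -5 < 0 → local maximum
  f''(1) = 5 > 0 → local minimum

Critical points: x = -4 (local maximum); x = 1 (local minimum)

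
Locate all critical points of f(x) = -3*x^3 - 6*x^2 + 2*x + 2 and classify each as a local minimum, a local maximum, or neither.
f'(x) = -9*x^2 - 12*x + 2

Solve f'(x) = 0:
  9*x^2 + 12*x - 2 = 0 has no rational roots; quadratic formula: x = (-12 ± √216)/18.
  ⇒ x = -sqrt(6)/3 - 2/3 ≈ -1.4832, -2/3 + sqrt(6)/3 ≈ 0.1498

f''(x) = -18*x - 12
Second-derivative test at each critical point:
  f''(-1.4832) = 14.6969 > 0 → local minimum
  f''(0.1498) = -14.6969 < 0 → local maximum

Critical points: x = -sqrt(6)/3 - 2/3 ≈ -1.4832 (local minimum); x = -2/3 + sqrt(6)/3 ≈ 0.1498 (local maximum)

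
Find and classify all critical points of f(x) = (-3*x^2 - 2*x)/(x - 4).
f'(x) = (-3*x^2 + 24*x + 8)/(x^2 - 8*x + 16)

Solve f'(x) = 0:
  f'(x) = -(3*x^2 - 24*x - 8)/(x - 4)^2; the denominator is positive wherever f is defined, so f'(x) = 0 ⇔ -3*x^2 + 24*x + 8 = 0.
  3*x^2 - 24*x - 8 = 0 has no rational roots; quadratic formula: x = (24 ± √672)/6.
  ⇒ x = 4 - 2*sqrt(42)/3 ≈ -0.3205, 4 + 2*sqrt(42)/3 ≈ 8.3205

f''(x) = -112/(x^3 - 12*x^2 + 48*x - 64)
Second-derivative test at each critical point:
  f''(-0.3205) = 1.3887 > 0 → local minimum
  f''(8.3205) = -1.3887 < 0 → local maximum

Critical points: x = 4 - 2*sqrt(42)/3 ≈ -0.3205 (local minimum); x = 4 + 2*sqrt(42)/3 ≈ 8.3205 (local maximum)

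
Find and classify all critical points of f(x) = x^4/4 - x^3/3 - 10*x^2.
f'(x) = x*(x^2 - x - 20)

Solve f'(x) = 0:
  Factor: x^3 - x^2 - 20*x = x*(x - 5)*(x + 4) = 0.
  ⇒ x = -4, 0, 5

f''(x) = 3*x^2 - 2*x - 20
Second-derivative test at each critical point:
  f''(-4) = 36 > 0 → local minimum
  f''(0) = -20 < 0 → local maximum
  f''(5) = 45 > 0 → local minimum

Critical points: x = -4 (local minimum); x = 0 (local maximum); x = 5 (local minimum)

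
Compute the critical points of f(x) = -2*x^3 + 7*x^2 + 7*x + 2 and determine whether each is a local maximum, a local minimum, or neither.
f'(x) = -6*x^2 + 14*x + 7

Solve f'(x) = 0:
  6*x^2 - 14*x - 7 = 0 has no rational roots; quadratic formula: x = (14 ± √364)/12.
  ⇒ x = 7/6 - sqrt(91)/6 ≈ -0.4232, 7/6 + sqrt(91)/6 ≈ 2.7566

f''(x) = 14 - 12*x
Second-derivative test at each critical point:
  f''(-0.4232) = 19.0788 > 0 → local minimum
  f''(2.7566) = -19.0788 < 0 → local maximum

Critical points: x = 7/6 - sqrt(91)/6 ≈ -0.4232 (local minimum); x = 7/6 + sqrt(91)/6 ≈ 2.7566 (local maximum)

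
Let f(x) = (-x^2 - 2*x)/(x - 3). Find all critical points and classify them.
f'(x) = (-x^2 + 6*x + 6)/(x^2 - 6*x + 9)

Solve f'(x) = 0:
  f'(x) = -(x^2 - 6*x - 6)/(x - 3)^2; the denominator is positive wherever f is defined, so f'(x) = 0 ⇔ -x^2 + 6*x + 6 = 0.
  x^2 - 6*x - 6 = 0 has no rational roots; quadratic formula: x = (6 ± √60)/2.
  ⇒ x = 3 - sqrt(15) ≈ -0.8730, 3 + sqrt(15) ≈ 6.8730

f''(x) = -30/(x^3 - 9*x^2 + 27*x - 27)
Second-derivative test at each critical point:
  f''(-0.8730) = 0.5164 > 0 → local minimum
  f''(6.8730) = -0.5164 < 0 → local maximum

Critical points: x = 3 - sqrt(15) ≈ -0.8730 (local minimum); x = 3 + sqrt(15) ≈ 6.8730 (local maximum)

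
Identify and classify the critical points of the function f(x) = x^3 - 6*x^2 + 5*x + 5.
f'(x) = 3*x^2 - 12*x + 5

Solve f'(x) = 0:
  3*x^2 - 12*x + 5 = 0 has no rational roots; quadratic formula: x = (12 ± √84)/6.
  ⇒ x = 2 - sqrt(21)/3 ≈ 0.4725, sqrt(21)/3 + 2 ≈ 3.5275

f''(x) = 6*x - 12
Second-derivative test at each critical point:
  f''(0.4725) = -9.1652 < 0 → local maximum
  f''(3.5275) = 9.1652 > 0 → local minimum

Critical points: x = 2 - sqrt(21)/3 ≈ 0.4725 (local maximum); x = sqrt(21)/3 + 2 ≈ 3.5275 (local minimum)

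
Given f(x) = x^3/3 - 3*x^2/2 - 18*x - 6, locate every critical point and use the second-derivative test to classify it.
f'(x) = x^2 - 3*x - 18

Solve f'(x) = 0:
  Factor: x^2 - 3*x - 18 = (x - 6)*(x + 3) = 0.
  ⇒ x = -3, 6

f''(x) = 2*x - 3
Second-derivative test at each critical point:
  f''(-3) = -9 < 0 → local maximum
  f''(6) = 9 > 0 → local minimum

Critical points: x = -3 (local maximum); x = 6 (local minimum)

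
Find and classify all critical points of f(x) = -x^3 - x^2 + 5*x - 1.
f'(x) = -3*x^2 - 2*x + 5

Solve f'(x) = 0:
  Factor: -3*x^2 - 2*x + 5 = -(x - 1)*(3*x + 5) = 0.
  ⇒ x = -5/3, 1

f''(x) = -6*x - 2
Second-derivative test at each critical point:
  f''(-5/3) = 8 > 0 → local minimum
  f''(1) = -8 < 0 → local maximum

Critical points: x = -5/3 (local minimum); x = 1 (local maximum)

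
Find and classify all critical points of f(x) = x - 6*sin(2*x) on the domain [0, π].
f'(x) = 1 - 12*cos(2*x)

Solve f'(x) = 0 on [0, π]:
  f'(x) = 0 ⇔ cos(2*x) = 1/12, i.e. 2*x = ±arccos(1/12) + 2nπ; keep the solutions lying in [0, π].
  ⇒ x = acos(1/12)/2 ≈ 0.7437, pi - acos(1/12)/2 ≈ 2.3979

f''(x) = 24*sin(2*x)
Second-derivative test at each critical point:
  f''(0.7437) = 23.9165 > 0 → local minimum
  f''(2.3979) = -23.9165 < 0 → local maximum

Critical points: x = acos(1/12)/2 ≈ 0.7437 (local minimum); x = pi - acos(1/12)/2 ≈ 2.3979 (local maximum)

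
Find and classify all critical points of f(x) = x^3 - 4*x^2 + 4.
f'(x) = x*(3*x - 8)

Solve f'(x) = 0:
  Factor: 3*x^2 - 8*x = x*(3*x - 8) = 0.
  ⇒ x = 0, 8/3

f''(x) = 6*x - 8
Second-derivative test at each critical point:
  f''(0) = -8 < 0 → local maximum
  f''(8/3) = 8 > 0 → local minimum

Critical points: x = 0 (local maximum); x = 8/3 (local minimum)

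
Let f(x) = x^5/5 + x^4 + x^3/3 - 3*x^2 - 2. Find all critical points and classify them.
f'(x) = x*(x^3 + 4*x^2 + x - 6)

Solve f'(x) = 0:
  Factor: x^4 + 4*x^3 + x^2 - 6*x = x*(x - 1)*(x + 2)*(x + 3) = 0.
  ⇒ x = -3, -2, 0, 1

f''(x) = 4*x^3 + 12*x^2 + 2*x - 6
Second-derivative test at each critical point:
  f''(-3) = -12 < 0 → local maximum
  f''(-2) = 6 > 0 → local minimum
  f''(0) = -6 < 0 → local maximum
  f''(1) = 12 > 0 → local minimum

Critical points: x = -3 (local maximum); x = -2 (local minimum); x = 0 (local maximum); x = 1 (local minimum)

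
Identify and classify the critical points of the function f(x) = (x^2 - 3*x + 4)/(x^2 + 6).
f'(x) = (3*x^2 + 4*x - 18)/(x^4 + 12*x^2 + 36)

Solve f'(x) = 0:
  f'(x) = (3*x^2 + 4*x - 18)/(x^2 + 6)^2; the denominator is positive wherever f is defined, so f'(x) = 0 ⇔ 3*x^2 + 4*x - 18 = 0.
  3*x^2 + 4*x - 18 = 0 has no rational roots; quadratic formula: x = (-4 ± √232)/6.
  ⇒ x = -sqrt(58)/3 - 2/3 ≈ -3.2053, -2/3 + sqrt(58)/3 ≈ 1.8719

f''(x) = 6*(-x^3 - 2*x^2 + 18*x + 4)/(x^6 + 18*x^4 + 108*x^2 + 216)
Second-derivative test at each critical point:
  f''(-3.2053) = -0.0575 < 0 → local maximum
  f''(1.8719) = 0.1686 > 0 → local minimum

Critical points: x = -sqrt(58)/3 - 2/3 ≈ -3.2053 (local maximum); x = -2/3 + sqrt(58)/3 ≈ 1.8719 (local minimum)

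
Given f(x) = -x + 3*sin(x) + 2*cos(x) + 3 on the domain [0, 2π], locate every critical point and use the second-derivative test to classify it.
f'(x) = -2*sin(x) + 3*cos(x) - 1

Solve f'(x) = 0 on [0, 2π]:
  f'(x) = 0 ⇔ -2*sin(x) + 3*cos(x) = 1. Write the left side as R·cos(x + φ) with R = √(3² + 2²) = sqrt(13), cos φ = 3*sqrt(13)/13, sin φ = 2*sqrt(13)/13; then cos(x + φ) = sqrt(13)/13. Solve for x and keep the solutions lying in [0, 2π].
  ⇒ x = atan((-2 + 6*sqrt(3))/(3 + 4*sqrt(3))) ≈ 0.7018, atan((-6*sqrt(3) - 2)/(3 - 4*sqrt(3))) + pi ≈ 4.4054

f''(x) = -3*sin(x) - 2*cos(x)
Second-derivative test at each critical point:
  f''(0.7018) = -3.4641 < 0 → local maximum
  f''(4.4054) = 3.4641 > 0 → local minimum

Critical points: x = atan((-2 + 6*sqrt(3))/(3 + 4*sqrt(3))) ≈ 0.7018 (local maximum); x = atan((-6*sqrt(3) - 2)/(3 - 4*sqrt(3))) + pi ≈ 4.4054 (local minimum)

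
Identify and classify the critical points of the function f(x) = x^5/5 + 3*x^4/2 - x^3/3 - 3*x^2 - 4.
f'(x) = x*(x^3 + 6*x^2 - x - 6)

Solve f'(x) = 0:
  Factor: x^4 + 6*x^3 - x^2 - 6*x = x*(x - 1)*(x + 1)*(x + 6) = 0.
  ⇒ x = -6, -1, 0, 1

f''(x) = 4*x^3 + 18*x^2 - 2*x - 6
Second-derivative test at each critical point:
  f''(-6) = -210 < 0 → local maximum
  f''(-1) = 10 > 0 → local minimum
  f''(0) = -6 < 0 → local maximum
  f''(1) = 14 > 0 → local minimum

Critical points: x = -6 (local maximum); x = -1 (local minimum); x = 0 (local maximum); x = 1 (local minimum)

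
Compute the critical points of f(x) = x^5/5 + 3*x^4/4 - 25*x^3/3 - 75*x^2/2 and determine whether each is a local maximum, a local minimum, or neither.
f'(x) = x*(x^3 + 3*x^2 - 25*x - 75)

Solve f'(x) = 0:
  Factor: x^4 + 3*x^3 - 25*x^2 - 75*x = x*(x - 5)*(x + 3)*(x + 5) = 0.
  ⇒ x = -5, -3, 0, 5

f''(x) = 4*x^3 + 9*x^2 - 50*x - 75
Second-derivative test at each critical point:
  f''(-5) = -100 < 0 → local maximum
  f''(-3) = 48 > 0 → local minimum
  f''(0) = -75 < 0 → local maximum
  f''(5) = 400 > 0 → local minimum

Critical points: x = -5 (local maximum); x = -3 (local minimum); x = 0 (local maximum); x = 5 (local minimum)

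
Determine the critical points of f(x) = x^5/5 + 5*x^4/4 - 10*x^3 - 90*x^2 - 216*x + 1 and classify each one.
f'(x) = x^4 + 5*x^3 - 30*x^2 - 180*x - 216

Solve f'(x) = 0:
  Factor: x^4 + 5*x^3 - 30*x^2 - 180*x - 216 = (x - 6)*(x + 2)*(x + 3)*(x + 6) = 0.
  ⇒ x = -6, -3, -2, 6

f''(x) = 4*x^3 + 15*x^2 - 60*x - 180
Second-derivative test at each critical point:
  f''(-6) = -144 < 0 → local maximum
  f''(-3) = 27 > 0 → local minimum
  f''(-2) = -32 < 0 → local maximum
  f''(6) = 864 > 0 → local minimum

Critical points: x = -6 (local maximum); x = -3 (local minimum); x = -2 (local maximum); x = 6 (local minimum)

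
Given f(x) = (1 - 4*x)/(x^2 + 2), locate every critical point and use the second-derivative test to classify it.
f'(x) = 2*(2*x^2 - x - 4)/(x^4 + 4*x^2 + 4)

Solve f'(x) = 0:
  f'(x) = 2*(2*x^2 - x - 4)/(x^2 + 2)^2; the denominator is positive wherever f is defined, so f'(x) = 0 ⇔ 4*x^2 - 2*x - 8 = 0.
  Factor: 4*x^2 - 2*x - 8 = 2*(2*x^2 - x - 4); 2*x^2 - x - 4 = 0 has no rational roots; quadratic formula: x = (1 ± √33)/4.
  ⇒ x = 1/4 - sqrt(33)/4 ≈ -1.1861, 1/4 + sqrt(33)/4 ≈ 1.6861

f''(x) = 2*(4*x^2*(1 - 4*x) + (12*x - 1)*(x^2 + 2))/(x^2 + 2)^3
Second-derivative test at each critical point:
  f''(-1.1861) = -0.9898 < 0 → local maximum
  f''(1.6861) = 0.4898 > 0 → local minimum

Critical points: x = 1/4 - sqrt(33)/4 ≈ -1.1861 (local maximum); x = 1/4 + sqrt(33)/4 ≈ 1.6861 (local minimum)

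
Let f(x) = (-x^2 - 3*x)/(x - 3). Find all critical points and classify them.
f'(x) = (-x^2 + 6*x + 9)/(x^2 - 6*x + 9)

Solve f'(x) = 0:
  f'(x) = -(x^2 - 6*x - 9)/(x - 3)^2; the denominator is positive wherever f is defined, so f'(x) = 0 ⇔ -x^2 + 6*x + 9 = 0.
  x^2 - 6*x - 9 = 0 has no rational roots; quadratic formula: x = (6 ± √72)/2.
  ⇒ x = 3 - 3*sqrt(2) ≈ -1.2426, 3 + 3*sqrt(2) ≈ 7.2426

f''(x) = -36/(x^3 - 9*x^2 + 27*x - 27)
Second-derivative test at each critical point:
  f''(-1.2426) = 0.4714 > 0 → local minimum
  f''(7.2426) = -0.4714 < 0 → local maximum

Critical points: x = 3 - 3*sqrt(2) ≈ -1.2426 (local minimum); x = 3 + 3*sqrt(2) ≈ 7.2426 (local maximum)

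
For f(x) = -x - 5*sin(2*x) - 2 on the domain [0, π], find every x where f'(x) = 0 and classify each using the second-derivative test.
f'(x) = 20*sin(x)^2 - 11

Solve f'(x) = 0 on [0, π]:
  f'(x) = 0 ⇔ cos(2*x) = -1/10, i.e. 2*x = ±arccos(-1/10) + 2nπ; keep the solutions lying in [0, π].
  ⇒ x = acos(-1/10)/2 ≈ 0.8355, pi - acos(-1/10)/2 ≈ 2.3061

f''(x) = 20*sin(2*x)
Second-derivative test at each critical point:
  f''(0.8355) = 19.8997 > 0 → local minimum
  f''(2.3061) = -19.8997 < 0 → local maximum

Critical points: x = acos(-1/10)/2 ≈ 0.8355 (local minimum); x = pi - acos(-1/10)/2 ≈ 2.3061 (local maximum)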